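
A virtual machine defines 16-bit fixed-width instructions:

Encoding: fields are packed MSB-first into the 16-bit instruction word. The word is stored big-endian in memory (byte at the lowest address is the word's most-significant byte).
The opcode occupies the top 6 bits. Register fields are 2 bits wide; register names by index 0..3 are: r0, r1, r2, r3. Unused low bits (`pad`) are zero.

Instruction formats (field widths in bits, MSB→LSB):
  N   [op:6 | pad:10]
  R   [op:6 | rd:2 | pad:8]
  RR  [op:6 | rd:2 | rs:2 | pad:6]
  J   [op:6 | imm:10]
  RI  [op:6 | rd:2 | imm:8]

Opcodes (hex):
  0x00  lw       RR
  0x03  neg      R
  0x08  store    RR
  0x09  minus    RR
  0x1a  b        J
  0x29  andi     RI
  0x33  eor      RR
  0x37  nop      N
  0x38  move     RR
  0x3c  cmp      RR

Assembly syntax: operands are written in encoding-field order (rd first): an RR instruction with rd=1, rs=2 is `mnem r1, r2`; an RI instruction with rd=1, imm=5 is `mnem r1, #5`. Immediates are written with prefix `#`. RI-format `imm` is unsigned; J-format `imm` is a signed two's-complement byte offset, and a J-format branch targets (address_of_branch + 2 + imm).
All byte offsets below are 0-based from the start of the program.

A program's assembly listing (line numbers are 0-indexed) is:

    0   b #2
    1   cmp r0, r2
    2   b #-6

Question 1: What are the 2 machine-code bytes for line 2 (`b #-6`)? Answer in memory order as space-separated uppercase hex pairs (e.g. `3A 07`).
6B FA

L2: b op=0x1a:6|imm=-6:10 ⇒ 0x6bfa ⇒ big 6b fa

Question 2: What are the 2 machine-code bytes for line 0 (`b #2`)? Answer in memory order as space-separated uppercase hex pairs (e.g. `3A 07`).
line 0 (b): pack op=0x1a:6|imm=2:10 = 0x6802; big→ 68 02

68 02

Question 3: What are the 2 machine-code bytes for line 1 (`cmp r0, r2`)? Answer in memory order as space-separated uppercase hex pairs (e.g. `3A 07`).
F0 80

line 1 (cmp): pack op=0x3c:6|rd=0:2|rs=2:2|pad=0:6 = 0xf080; big→ f0 80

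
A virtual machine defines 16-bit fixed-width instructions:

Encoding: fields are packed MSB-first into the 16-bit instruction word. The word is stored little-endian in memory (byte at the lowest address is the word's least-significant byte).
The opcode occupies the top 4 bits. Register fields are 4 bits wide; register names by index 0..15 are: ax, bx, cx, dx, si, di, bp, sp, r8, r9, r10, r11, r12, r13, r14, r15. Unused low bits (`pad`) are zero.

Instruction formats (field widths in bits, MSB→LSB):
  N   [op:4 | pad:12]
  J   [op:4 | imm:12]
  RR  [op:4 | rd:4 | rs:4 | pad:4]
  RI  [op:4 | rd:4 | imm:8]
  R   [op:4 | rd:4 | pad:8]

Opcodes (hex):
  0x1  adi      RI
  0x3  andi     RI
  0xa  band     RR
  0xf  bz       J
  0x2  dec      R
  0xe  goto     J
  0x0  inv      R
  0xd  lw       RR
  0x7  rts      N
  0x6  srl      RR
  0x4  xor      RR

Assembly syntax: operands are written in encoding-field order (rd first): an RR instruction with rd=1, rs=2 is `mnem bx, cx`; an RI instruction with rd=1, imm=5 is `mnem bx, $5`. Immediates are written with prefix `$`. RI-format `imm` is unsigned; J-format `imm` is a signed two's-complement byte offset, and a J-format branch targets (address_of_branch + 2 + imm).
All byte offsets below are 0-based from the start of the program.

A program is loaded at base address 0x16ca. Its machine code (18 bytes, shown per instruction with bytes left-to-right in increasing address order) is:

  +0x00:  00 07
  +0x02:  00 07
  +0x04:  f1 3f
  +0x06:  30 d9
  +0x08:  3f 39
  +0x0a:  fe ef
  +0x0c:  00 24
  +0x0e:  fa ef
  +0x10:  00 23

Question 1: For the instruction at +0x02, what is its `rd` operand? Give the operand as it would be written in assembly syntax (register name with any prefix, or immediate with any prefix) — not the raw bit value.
sp

@+02  little-endian(00 07) = 0x0700
  op=0x0700>>12=0x0 ⇒ inv (R)
  rd@[11:8]=0x7 ⇒ sp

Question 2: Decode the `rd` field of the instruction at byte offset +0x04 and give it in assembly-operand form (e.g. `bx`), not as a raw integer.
r15

+0x04: f1 3f ⇒ word 0x3ff1 (little)
  opcode bits[15:12]=0x3: andi/RI
  rd: (w>>8)&0xf=0xf → r15
  imm: (w>>0)&0xff=0xf1 → $241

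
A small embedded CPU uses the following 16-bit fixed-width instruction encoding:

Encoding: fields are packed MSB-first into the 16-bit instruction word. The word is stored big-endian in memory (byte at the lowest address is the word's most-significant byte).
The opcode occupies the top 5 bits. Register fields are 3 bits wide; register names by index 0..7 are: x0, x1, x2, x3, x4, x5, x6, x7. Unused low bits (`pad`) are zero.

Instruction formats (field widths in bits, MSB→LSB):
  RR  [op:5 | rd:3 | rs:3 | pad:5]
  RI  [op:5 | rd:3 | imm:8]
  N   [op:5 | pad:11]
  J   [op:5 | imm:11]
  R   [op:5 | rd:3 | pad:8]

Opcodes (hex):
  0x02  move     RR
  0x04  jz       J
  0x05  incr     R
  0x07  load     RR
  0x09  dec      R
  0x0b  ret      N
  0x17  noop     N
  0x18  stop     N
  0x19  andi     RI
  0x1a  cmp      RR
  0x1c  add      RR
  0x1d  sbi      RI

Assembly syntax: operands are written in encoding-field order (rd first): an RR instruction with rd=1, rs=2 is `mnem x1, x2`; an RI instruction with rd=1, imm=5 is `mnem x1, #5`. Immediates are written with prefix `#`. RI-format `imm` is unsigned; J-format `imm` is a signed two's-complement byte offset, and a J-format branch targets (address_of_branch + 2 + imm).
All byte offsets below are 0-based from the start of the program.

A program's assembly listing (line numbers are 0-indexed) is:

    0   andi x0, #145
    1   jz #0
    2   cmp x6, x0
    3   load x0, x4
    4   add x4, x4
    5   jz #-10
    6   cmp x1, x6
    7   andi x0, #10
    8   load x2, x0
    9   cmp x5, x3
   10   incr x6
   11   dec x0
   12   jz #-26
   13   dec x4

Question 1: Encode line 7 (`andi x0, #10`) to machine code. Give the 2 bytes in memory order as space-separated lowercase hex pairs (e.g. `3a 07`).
c8 0a

L7: andi op=0x19:5|rd=0:3|imm=10:8 ⇒ 0xc80a ⇒ big c8 0a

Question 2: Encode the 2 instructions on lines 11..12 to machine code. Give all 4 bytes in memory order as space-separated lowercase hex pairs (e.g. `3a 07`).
48 00 27 e6

line 11 (dec): pack op=0x9:5|rd=0:3|pad=0:8 = 0x4800; big→ 48 00
line 12 (jz): pack op=0x4:5|imm=-26:11 = 0x27e6; big→ 27 e6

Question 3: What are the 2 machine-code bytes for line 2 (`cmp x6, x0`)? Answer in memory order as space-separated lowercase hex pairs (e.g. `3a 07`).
L2: cmp op=0x1a:5|rd=6:3|rs=0:3|pad=0:5 ⇒ 0xd600 ⇒ big d6 00

d6 00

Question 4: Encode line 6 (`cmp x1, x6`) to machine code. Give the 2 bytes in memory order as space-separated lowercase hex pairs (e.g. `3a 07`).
d1 c0

6. cmp fields op=0x1a:5|rd=1:3|rs=6:3|pad=0:5 → word d1c0h → d1 c0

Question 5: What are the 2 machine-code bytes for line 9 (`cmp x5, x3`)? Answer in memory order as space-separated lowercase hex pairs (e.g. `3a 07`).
9. cmp fields op=0x1a:5|rd=5:3|rs=3:3|pad=0:5 → word d560h → d5 60

d5 60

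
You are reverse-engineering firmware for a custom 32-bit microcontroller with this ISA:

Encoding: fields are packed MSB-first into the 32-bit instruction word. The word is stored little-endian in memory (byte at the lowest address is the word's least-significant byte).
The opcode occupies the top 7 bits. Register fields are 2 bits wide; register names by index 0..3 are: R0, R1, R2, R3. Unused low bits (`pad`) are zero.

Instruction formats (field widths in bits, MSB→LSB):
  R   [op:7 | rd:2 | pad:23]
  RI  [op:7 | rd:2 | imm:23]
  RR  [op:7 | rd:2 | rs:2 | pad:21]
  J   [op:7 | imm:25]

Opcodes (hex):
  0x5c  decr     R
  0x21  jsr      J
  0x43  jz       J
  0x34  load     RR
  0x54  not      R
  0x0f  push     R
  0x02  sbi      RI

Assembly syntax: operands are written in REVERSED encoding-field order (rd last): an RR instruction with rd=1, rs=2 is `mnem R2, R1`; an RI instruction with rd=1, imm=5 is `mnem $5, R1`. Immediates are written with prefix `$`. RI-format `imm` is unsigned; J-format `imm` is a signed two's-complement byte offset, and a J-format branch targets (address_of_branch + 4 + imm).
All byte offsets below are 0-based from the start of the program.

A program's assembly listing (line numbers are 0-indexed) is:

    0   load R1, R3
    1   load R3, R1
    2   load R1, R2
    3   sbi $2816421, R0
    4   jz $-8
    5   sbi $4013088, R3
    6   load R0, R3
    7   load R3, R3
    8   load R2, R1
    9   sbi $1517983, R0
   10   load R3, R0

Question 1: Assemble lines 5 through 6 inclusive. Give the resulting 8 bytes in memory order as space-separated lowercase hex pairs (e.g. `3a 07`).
20 3c bd 05 00 00 80 69

L5: sbi op=0x2:7|rd=3:2|imm=4013088:23 ⇒ 0x05bd3c20 ⇒ little 20 3c bd 05
L6: load op=0x34:7|rd=3:2|rs=0:2|pad=0:21 ⇒ 0x69800000 ⇒ little 00 00 80 69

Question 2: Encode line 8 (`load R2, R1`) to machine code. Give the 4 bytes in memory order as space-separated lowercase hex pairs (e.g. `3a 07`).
00 00 c0 68

line 8 (load): pack op=0x34:7|rd=1:2|rs=2:2|pad=0:21 = 0x68c00000; little→ 00 00 c0 68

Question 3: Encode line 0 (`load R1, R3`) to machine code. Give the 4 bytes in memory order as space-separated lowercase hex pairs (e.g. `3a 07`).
00 00 a0 69

line 0 (load): pack op=0x34:7|rd=3:2|rs=1:2|pad=0:21 = 0x69a00000; little→ 00 00 a0 69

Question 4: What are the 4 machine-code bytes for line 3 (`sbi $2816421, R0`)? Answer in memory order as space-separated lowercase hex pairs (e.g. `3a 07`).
a5 f9 2a 04

3. sbi fields op=0x2:7|rd=0:2|imm=2816421:23 → word 042af9a5h → a5 f9 2a 04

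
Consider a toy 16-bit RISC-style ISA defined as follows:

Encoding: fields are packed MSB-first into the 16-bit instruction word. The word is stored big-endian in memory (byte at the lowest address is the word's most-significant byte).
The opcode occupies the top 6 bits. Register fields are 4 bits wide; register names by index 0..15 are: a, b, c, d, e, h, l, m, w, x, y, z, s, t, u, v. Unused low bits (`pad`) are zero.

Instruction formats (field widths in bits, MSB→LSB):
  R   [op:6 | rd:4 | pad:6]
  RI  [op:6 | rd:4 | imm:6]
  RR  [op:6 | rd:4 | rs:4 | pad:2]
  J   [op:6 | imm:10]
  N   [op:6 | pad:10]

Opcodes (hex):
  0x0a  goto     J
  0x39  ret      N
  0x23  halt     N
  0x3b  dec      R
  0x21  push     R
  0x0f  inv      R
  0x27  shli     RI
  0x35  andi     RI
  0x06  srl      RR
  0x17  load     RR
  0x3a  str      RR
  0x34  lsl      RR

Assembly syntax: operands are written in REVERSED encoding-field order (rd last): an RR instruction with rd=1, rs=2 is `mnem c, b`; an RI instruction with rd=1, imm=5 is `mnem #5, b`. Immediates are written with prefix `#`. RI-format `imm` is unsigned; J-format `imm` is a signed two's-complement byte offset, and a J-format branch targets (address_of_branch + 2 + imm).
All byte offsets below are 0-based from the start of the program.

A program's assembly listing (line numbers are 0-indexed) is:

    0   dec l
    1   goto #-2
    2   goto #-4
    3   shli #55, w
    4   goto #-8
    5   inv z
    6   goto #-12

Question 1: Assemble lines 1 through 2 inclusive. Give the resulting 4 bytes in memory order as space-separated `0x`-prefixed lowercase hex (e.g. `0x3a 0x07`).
L1: goto op=0xa:6|imm=-2:10 ⇒ 0x2bfe ⇒ big 2b fe
L2: goto op=0xa:6|imm=-4:10 ⇒ 0x2bfc ⇒ big 2b fc

0x2b 0xfe 0x2b 0xfc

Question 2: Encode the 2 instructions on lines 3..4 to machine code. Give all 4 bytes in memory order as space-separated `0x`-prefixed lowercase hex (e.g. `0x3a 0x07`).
0x9e 0x37 0x2b 0xf8

3. shli fields op=0x27:6|rd=8:4|imm=55:6 → word 9e37h → 9e 37
4. goto fields op=0xa:6|imm=-8:10 → word 2bf8h → 2b f8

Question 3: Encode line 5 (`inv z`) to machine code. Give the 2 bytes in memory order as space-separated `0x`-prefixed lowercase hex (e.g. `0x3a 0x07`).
0x3e 0xc0

L5: inv op=0xf:6|rd=11:4|pad=0:6 ⇒ 0x3ec0 ⇒ big 3e c0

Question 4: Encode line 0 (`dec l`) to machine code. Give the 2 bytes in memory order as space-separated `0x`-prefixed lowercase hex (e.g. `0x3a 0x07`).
0xed 0x80

0. dec fields op=0x3b:6|rd=6:4|pad=0:6 → word ed80h → ed 80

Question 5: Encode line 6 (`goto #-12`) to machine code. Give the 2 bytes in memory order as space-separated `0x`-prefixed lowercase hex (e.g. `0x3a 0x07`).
line 6 (goto): pack op=0xa:6|imm=-12:10 = 0x2bf4; big→ 2b f4

0x2b 0xf4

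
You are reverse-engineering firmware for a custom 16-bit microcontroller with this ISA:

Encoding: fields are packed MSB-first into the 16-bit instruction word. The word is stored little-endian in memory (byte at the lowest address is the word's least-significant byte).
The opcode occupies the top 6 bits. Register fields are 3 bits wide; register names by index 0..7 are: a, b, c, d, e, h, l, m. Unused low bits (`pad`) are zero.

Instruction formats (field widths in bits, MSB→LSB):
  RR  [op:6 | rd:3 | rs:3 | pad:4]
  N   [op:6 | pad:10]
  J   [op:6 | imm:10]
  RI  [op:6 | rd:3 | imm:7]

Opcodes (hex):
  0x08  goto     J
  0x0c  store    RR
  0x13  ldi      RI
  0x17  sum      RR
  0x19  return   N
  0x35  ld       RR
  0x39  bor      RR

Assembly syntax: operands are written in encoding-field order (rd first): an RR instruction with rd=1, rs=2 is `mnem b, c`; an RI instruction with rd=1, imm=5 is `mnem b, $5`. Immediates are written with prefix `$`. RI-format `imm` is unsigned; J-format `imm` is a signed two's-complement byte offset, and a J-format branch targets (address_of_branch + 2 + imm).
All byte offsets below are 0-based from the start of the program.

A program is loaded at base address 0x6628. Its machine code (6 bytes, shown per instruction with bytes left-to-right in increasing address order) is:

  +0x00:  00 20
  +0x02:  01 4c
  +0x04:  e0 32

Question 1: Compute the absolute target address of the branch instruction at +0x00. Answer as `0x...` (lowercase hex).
0x662a

[00] 00 20 → 0x2000
  top 6b → 0x8 → goto [J]
  imm@[9:0]=0x0 ⇒ $0
  target = base 0x6628 + off 0x00 + 2 + imm 0 = 0x662a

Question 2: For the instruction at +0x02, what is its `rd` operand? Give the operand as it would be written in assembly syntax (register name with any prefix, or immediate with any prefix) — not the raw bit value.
off 0x02: read 01 4c as little → 0x4c01
  op=0x4c01>>10=0x13 ⇒ ldi (RI)
  rd@[9:7]=0x0 ⇒ a
  imm@[6:0]=0x1 ⇒ $1

a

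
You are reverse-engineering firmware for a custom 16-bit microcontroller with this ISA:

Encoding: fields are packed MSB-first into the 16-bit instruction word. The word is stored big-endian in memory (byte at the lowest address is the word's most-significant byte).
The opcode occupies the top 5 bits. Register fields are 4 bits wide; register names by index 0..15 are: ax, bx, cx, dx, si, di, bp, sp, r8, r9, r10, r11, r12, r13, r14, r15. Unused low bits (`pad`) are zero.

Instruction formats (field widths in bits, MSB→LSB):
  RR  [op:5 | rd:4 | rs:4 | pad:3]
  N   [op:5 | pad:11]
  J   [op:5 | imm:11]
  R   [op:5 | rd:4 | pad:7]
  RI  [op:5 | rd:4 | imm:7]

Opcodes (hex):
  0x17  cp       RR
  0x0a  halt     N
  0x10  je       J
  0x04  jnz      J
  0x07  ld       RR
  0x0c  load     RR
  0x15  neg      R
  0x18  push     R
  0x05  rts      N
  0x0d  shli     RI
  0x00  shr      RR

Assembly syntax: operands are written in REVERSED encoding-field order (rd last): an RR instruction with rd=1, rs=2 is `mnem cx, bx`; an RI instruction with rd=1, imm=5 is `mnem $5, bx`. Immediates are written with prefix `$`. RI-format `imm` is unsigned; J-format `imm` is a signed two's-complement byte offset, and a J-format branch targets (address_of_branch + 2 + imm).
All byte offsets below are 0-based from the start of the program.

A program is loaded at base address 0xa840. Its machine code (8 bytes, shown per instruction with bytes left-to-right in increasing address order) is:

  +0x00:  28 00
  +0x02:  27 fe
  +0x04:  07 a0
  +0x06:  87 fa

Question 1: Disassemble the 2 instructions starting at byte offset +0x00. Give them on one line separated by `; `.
rts; jnz $-2

off 0x00: read 28 00 as big → 0x2800
  top 5b → 0x5 → rts [N]
off 0x02: read 27 fe as big → 0x27fe
  top 5b → 0x4 → jnz [J]
  imm@[10:0]=0x7fe (s11→-2) ⇒ $-2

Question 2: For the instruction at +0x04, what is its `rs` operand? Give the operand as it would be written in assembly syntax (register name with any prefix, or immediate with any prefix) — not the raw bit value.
off 0x04: read 07 a0 as big → 0x07a0
  opcode bits[15:11]=0x0: shr/RR
  [10:7] rd=15 = r15
  [6:3] rs=4 = si

si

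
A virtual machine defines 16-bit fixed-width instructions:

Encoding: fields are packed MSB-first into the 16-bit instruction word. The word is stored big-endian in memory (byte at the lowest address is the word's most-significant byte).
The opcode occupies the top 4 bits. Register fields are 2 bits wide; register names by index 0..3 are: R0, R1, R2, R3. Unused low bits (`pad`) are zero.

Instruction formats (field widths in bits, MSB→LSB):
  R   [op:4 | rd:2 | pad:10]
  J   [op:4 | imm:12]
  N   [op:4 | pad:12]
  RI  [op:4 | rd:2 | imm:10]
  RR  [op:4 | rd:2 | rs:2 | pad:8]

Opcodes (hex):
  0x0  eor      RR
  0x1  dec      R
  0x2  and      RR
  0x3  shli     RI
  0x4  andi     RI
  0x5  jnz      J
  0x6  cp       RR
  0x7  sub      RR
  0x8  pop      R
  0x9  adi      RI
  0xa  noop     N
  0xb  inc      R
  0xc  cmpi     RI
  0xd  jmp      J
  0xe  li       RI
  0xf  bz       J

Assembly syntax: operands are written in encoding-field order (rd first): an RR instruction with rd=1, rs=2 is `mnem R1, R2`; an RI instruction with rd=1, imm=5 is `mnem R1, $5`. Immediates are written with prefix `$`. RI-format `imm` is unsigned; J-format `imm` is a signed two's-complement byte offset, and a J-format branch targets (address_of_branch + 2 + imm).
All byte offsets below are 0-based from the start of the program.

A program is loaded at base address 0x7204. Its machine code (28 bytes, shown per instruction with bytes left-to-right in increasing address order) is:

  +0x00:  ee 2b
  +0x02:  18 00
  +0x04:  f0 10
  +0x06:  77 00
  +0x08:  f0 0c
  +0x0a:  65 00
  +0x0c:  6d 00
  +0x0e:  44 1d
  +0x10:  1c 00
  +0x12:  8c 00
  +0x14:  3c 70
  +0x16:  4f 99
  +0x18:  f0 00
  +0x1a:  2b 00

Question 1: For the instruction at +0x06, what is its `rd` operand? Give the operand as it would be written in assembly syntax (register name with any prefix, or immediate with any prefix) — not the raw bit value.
off 0x06: read 77 00 as big → 0x7700
  op=0x7700>>12=0x7 ⇒ sub (RR)
  rd@[11:10]=0x1 ⇒ R1
  rs@[9:8]=0x3 ⇒ R3

R1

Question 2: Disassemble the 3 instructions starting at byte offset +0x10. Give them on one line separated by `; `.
dec R3; pop R3; shli R3, $112

off 0x10: read 1c 00 as big → 0x1c00
  op=0x1c00>>12=0x1 ⇒ dec (R)
  [11:10] rd=3 = R3
off 0x12: read 8c 00 as big → 0x8c00
  op=0x8c00>>12=0x8 ⇒ pop (R)
  [11:10] rd=3 = R3
off 0x14: read 3c 70 as big → 0x3c70
  op=0x3c70>>12=0x3 ⇒ shli (RI)
  [11:10] rd=3 = R3
  [9:0] imm=112 = $112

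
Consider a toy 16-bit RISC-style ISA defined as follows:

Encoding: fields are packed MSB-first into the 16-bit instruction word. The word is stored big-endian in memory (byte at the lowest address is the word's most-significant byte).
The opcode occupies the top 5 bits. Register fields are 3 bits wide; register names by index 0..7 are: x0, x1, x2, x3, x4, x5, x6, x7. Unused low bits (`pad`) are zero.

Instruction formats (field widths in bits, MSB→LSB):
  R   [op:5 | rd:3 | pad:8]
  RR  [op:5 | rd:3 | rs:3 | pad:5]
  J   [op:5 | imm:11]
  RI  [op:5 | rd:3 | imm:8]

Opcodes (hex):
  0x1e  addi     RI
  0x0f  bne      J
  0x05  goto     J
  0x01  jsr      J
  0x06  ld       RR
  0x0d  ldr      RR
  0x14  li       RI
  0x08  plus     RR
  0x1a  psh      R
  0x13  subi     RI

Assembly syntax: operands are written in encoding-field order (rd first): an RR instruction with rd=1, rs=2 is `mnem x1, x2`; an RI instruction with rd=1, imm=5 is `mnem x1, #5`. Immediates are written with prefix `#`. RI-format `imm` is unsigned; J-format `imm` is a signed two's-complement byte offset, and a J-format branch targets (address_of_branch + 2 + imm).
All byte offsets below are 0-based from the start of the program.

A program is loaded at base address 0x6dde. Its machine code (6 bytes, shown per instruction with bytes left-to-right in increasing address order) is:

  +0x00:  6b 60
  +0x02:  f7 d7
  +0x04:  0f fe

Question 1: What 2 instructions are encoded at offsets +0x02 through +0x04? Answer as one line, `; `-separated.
@+02  big-endian(f7 d7) = 0xf7d7
  opcode bits[15:11]=0x1e: addi/RI
  rd@[10:8]=0x7 ⇒ x7
  imm@[7:0]=0xd7 ⇒ #215
@+04  big-endian(0f fe) = 0x0ffe
  opcode bits[15:11]=0x1: jsr/J
  imm@[10:0]=0x7fe (s11→-2) ⇒ #-2

addi x7, #215; jsr #-2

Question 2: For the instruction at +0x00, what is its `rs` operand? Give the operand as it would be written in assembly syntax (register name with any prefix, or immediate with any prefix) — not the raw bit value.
[00] 6b 60 → 0x6b60
  opcode bits[15:11]=0xd: ldr/RR
  [10:8] rd=3 = x3
  [7:5] rs=3 = x3

x3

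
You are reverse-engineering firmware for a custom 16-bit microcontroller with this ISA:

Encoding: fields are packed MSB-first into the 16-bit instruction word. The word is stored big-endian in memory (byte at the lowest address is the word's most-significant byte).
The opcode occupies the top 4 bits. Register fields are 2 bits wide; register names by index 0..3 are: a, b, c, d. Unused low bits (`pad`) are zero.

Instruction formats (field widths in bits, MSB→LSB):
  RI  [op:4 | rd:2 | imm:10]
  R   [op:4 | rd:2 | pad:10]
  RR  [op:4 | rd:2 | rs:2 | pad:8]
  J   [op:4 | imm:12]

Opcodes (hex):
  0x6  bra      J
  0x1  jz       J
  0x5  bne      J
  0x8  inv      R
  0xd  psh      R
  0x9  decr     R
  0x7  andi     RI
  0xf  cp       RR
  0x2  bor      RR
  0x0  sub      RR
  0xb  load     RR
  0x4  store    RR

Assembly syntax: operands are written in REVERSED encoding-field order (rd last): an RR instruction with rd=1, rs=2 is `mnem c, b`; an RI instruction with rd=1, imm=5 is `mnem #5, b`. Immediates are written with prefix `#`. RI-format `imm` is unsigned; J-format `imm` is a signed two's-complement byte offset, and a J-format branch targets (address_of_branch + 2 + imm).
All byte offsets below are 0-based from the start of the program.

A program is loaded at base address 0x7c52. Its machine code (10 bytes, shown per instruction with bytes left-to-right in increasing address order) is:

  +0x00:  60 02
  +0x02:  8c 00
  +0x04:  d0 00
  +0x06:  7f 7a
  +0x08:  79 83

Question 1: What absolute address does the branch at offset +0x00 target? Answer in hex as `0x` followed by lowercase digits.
0x7c56

+0x00: 60 02 ⇒ word 0x6002 (big)
  top 4b → 0x6 → bra [J]
  [11:0] imm=2 = #2
  target = base 0x7c52 + off 0x00 + 2 + imm 2 = 0x7c56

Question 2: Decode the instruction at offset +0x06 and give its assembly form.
andi #890, d

[06] 7f 7a → 0x7f7a
  top 4b → 0x7 → andi [RI]
  rd: (w>>10)&0x3=0x3 → d
  imm: (w>>0)&0x3ff=0x37a → #890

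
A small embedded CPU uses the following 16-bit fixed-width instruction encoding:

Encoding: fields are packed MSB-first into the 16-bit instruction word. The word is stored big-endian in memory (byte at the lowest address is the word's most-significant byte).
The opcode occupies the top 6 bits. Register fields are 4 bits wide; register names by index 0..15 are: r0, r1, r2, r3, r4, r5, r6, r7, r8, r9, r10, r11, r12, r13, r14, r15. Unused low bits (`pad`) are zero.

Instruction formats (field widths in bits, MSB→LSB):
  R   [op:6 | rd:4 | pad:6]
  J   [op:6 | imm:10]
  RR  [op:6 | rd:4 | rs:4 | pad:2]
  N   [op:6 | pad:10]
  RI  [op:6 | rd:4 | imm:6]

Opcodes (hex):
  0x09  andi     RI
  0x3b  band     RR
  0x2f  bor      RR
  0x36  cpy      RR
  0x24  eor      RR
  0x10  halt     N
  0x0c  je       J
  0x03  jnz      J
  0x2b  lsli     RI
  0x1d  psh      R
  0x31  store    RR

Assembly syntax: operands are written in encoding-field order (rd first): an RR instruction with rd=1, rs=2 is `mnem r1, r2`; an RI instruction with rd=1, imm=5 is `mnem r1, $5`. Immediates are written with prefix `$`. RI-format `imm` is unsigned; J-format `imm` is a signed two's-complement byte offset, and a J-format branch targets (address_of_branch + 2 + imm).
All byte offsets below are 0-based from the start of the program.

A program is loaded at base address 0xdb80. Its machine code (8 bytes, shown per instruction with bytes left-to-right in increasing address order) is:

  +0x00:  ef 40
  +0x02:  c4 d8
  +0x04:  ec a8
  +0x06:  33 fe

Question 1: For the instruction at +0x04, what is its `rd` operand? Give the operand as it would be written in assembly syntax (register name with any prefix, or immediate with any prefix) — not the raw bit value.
r2

+0x04: ec a8 ⇒ word 0xeca8 (big)
  op=0xeca8>>10=0x3b ⇒ band (RR)
  rd@[9:6]=0x2 ⇒ r2
  rs@[5:2]=0xa ⇒ r10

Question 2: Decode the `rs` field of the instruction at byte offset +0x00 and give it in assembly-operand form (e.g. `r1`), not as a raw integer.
[00] ef 40 → 0xef40
  opcode bits[15:10]=0x3b: band/RR
  rd: (w>>6)&0xf=0xd → r13
  rs: (w>>2)&0xf=0x0 → r0

r0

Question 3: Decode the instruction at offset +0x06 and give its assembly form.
@+06  big-endian(33 fe) = 0x33fe
  top 6b → 0xc → je [J]
  imm: (w>>0)&0x3ff=0x3fe (s10→-2) → $-2

je $-2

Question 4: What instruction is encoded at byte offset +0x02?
[02] c4 d8 → 0xc4d8
  op=0xc4d8>>10=0x31 ⇒ store (RR)
  rd: (w>>6)&0xf=0x3 → r3
  rs: (w>>2)&0xf=0x6 → r6

store r3, r6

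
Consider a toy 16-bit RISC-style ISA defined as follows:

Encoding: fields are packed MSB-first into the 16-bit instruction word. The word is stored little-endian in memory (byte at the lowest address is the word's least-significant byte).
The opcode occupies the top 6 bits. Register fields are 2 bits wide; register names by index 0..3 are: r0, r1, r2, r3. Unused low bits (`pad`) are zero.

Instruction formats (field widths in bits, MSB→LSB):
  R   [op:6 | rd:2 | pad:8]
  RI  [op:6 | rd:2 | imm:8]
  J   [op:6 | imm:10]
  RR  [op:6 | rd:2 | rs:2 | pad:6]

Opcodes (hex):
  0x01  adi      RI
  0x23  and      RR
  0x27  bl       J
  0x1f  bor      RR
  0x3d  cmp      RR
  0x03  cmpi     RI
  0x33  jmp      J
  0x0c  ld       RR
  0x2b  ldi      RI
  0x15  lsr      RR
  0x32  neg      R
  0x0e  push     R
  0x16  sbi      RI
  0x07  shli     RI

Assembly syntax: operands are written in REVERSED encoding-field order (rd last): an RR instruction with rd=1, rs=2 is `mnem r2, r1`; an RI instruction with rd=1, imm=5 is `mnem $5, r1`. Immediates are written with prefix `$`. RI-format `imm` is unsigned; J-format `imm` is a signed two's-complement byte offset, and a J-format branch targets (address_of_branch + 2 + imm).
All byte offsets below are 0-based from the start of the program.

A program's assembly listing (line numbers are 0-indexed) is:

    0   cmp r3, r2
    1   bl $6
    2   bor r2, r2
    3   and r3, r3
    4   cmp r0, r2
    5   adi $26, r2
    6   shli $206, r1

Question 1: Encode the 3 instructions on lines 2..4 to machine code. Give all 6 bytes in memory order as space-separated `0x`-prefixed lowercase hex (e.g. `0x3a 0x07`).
2. bor fields op=0x1f:6|rd=2:2|rs=2:2|pad=0:6 → word 7e80h → 80 7e
3. and fields op=0x23:6|rd=3:2|rs=3:2|pad=0:6 → word 8fc0h → c0 8f
4. cmp fields op=0x3d:6|rd=2:2|rs=0:2|pad=0:6 → word f600h → 00 f6

0x80 0x7e 0xc0 0x8f 0x00 0xf6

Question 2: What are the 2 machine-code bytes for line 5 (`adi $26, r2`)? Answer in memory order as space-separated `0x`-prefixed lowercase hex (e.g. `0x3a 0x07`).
L5: adi op=0x1:6|rd=2:2|imm=26:8 ⇒ 0x061a ⇒ little 1a 06

0x1a 0x06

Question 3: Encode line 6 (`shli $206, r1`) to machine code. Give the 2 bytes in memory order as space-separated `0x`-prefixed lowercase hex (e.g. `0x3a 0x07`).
0xce 0x1d

6. shli fields op=0x7:6|rd=1:2|imm=206:8 → word 1dceh → ce 1d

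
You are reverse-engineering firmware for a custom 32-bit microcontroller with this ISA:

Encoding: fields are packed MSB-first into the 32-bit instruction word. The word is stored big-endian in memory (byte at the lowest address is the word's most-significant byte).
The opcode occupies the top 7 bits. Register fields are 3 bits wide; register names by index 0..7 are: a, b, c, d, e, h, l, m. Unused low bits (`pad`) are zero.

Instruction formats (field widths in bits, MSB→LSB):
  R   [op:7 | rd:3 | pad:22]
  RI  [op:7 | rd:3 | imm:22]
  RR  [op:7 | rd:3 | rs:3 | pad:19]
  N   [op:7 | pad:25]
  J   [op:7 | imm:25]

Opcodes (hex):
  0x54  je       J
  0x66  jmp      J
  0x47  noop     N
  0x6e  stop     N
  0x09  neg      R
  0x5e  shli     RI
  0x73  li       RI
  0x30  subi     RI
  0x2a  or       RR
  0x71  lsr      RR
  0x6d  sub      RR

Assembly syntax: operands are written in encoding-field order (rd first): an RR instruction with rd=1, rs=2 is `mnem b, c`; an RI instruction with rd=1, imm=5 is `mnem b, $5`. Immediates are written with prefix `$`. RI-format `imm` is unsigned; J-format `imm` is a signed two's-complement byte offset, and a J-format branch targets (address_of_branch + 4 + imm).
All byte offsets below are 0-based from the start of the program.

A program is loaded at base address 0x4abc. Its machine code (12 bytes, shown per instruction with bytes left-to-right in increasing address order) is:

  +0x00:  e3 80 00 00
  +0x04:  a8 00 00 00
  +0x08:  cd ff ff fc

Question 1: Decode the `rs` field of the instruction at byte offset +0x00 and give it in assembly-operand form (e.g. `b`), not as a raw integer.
+0x00: e3 80 00 00 ⇒ word 0xe3800000 (big)
  top 7b → 0x71 → lsr [RR]
  rd: (w>>22)&0x7=0x6 → l
  rs: (w>>19)&0x7=0x0 → a

a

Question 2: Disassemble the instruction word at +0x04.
off 0x04: read a8 00 00 00 as big → 0xa8000000
  op=0xa8000000>>25=0x54 ⇒ je (J)
  imm@[24:0]=0x0 ⇒ $0

je $0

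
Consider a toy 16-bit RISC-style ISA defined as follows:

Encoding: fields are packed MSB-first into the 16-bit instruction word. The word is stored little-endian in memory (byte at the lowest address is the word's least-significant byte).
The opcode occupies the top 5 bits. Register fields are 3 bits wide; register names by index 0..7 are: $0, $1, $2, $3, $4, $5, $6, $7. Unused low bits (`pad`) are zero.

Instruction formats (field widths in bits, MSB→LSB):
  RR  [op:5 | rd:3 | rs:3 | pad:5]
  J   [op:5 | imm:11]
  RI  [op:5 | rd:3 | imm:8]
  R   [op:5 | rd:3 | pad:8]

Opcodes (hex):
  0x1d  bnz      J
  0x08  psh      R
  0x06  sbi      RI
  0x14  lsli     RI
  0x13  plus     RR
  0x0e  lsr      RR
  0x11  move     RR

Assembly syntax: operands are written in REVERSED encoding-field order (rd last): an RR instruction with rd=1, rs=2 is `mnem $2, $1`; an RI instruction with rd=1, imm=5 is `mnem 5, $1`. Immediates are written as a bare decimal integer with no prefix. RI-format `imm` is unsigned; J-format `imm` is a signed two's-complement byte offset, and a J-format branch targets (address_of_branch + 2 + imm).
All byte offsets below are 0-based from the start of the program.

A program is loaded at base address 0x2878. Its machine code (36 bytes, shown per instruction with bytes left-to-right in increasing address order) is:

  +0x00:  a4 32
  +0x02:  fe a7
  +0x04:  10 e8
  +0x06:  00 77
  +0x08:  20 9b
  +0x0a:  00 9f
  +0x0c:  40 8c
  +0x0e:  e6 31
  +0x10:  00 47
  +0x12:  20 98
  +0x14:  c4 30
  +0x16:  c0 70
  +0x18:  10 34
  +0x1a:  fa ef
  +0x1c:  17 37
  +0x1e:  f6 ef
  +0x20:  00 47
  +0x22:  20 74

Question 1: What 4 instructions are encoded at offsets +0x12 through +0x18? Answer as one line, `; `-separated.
@+12  little-endian(20 98) = 0x9820
  opcode bits[15:11]=0x13: plus/RR
  [10:8] rd=0 = $0
  [7:5] rs=1 = $1
@+14  little-endian(c4 30) = 0x30c4
  opcode bits[15:11]=0x6: sbi/RI
  [10:8] rd=0 = $0
  [7:0] imm=196 = 196
@+16  little-endian(c0 70) = 0x70c0
  opcode bits[15:11]=0xe: lsr/RR
  [10:8] rd=0 = $0
  [7:5] rs=6 = $6
@+18  little-endian(10 34) = 0x3410
  opcode bits[15:11]=0x6: sbi/RI
  [10:8] rd=4 = $4
  [7:0] imm=16 = 16

plus $1, $0; sbi 196, $0; lsr $6, $0; sbi 16, $4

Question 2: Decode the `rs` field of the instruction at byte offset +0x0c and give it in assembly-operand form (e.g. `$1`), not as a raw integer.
@+0c  little-endian(40 8c) = 0x8c40
  op=0x8c40>>11=0x11 ⇒ move (RR)
  rd: (w>>8)&0x7=0x4 → $4
  rs: (w>>5)&0x7=0x2 → $2

$2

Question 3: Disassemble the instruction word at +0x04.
bnz 16

[04] 10 e8 → 0xe810
  opcode bits[15:11]=0x1d: bnz/J
  [10:0] imm=16 = 16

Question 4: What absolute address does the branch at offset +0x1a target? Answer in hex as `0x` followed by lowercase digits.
@+1a  little-endian(fa ef) = 0xeffa
  opcode bits[15:11]=0x1d: bnz/J
  imm@[10:0]=0x7fa (s11→-6) ⇒ -6
  target = base 0x2878 + off 0x1a + 2 + imm -6 = 0x288e

0x288e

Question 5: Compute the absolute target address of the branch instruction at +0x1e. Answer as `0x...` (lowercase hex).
[1e] f6 ef → 0xeff6
  opcode bits[15:11]=0x1d: bnz/J
  imm: (w>>0)&0x7ff=0x7f6 (s11→-10) → -10
  target = base 0x2878 + off 0x1e + 2 + imm -10 = 0x288e

0x288e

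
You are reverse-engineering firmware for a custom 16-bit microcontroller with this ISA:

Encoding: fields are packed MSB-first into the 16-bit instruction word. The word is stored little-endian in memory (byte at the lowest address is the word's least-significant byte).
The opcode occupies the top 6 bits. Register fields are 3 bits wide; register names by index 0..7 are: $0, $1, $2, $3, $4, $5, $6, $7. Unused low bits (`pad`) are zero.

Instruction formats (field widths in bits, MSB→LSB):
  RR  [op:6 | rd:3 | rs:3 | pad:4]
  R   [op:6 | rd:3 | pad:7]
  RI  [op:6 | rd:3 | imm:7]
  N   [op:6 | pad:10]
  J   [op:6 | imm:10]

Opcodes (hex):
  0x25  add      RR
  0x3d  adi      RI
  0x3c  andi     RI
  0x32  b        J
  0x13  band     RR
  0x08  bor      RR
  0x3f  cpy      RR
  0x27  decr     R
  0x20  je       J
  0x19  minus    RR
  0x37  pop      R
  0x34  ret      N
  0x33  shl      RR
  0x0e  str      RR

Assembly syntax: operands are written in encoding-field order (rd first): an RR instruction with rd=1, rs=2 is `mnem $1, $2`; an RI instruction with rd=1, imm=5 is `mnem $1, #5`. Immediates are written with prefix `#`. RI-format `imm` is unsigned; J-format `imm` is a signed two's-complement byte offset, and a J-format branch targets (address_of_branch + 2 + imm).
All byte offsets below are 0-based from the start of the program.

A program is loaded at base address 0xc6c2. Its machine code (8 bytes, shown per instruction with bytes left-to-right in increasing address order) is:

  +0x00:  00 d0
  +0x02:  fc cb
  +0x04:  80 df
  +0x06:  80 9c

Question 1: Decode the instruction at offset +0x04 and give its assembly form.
pop $7

@+04  little-endian(80 df) = 0xdf80
  top 6b → 0x37 → pop [R]
  [9:7] rd=7 = $7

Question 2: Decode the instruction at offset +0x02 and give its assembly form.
b #-4

off 0x02: read fc cb as little → 0xcbfc
  top 6b → 0x32 → b [J]
  imm@[9:0]=0x3fc (s10→-4) ⇒ #-4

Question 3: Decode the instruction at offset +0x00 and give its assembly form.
ret

+0x00: 00 d0 ⇒ word 0xd000 (little)
  opcode bits[15:10]=0x34: ret/N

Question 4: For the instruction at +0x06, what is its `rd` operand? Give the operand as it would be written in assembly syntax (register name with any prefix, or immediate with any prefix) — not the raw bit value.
$1

off 0x06: read 80 9c as little → 0x9c80
  top 6b → 0x27 → decr [R]
  rd: (w>>7)&0x7=0x1 → $1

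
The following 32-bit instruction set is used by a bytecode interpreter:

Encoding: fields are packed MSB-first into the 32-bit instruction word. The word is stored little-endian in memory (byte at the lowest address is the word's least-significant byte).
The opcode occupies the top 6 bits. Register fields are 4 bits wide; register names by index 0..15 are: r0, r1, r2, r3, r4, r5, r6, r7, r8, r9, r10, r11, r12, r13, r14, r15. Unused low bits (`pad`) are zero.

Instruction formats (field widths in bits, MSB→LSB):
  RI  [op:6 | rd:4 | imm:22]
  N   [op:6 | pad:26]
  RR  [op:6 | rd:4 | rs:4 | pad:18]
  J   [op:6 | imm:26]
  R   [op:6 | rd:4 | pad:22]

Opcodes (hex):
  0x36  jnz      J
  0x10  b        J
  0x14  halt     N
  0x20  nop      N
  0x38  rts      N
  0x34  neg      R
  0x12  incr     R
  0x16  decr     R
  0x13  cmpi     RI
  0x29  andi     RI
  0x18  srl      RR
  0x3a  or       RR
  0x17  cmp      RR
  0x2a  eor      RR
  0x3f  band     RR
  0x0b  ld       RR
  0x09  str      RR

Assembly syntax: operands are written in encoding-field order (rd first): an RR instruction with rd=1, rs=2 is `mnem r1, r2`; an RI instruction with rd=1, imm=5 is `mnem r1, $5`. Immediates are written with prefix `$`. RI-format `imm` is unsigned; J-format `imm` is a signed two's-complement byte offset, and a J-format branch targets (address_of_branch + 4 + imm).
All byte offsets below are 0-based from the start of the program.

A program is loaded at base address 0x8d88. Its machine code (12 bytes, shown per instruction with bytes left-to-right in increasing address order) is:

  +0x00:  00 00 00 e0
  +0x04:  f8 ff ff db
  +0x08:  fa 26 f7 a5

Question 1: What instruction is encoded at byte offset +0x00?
off 0x00: read 00 00 00 e0 as little → 0xe0000000
  top 6b → 0x38 → rts [N]

rts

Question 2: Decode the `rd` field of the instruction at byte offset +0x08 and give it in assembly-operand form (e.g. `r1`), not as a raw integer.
r7

off 0x08: read fa 26 f7 a5 as little → 0xa5f726fa
  top 6b → 0x29 → andi [RI]
  rd@[25:22]=0x7 ⇒ r7
  imm@[21:0]=0x3726fa ⇒ $3614458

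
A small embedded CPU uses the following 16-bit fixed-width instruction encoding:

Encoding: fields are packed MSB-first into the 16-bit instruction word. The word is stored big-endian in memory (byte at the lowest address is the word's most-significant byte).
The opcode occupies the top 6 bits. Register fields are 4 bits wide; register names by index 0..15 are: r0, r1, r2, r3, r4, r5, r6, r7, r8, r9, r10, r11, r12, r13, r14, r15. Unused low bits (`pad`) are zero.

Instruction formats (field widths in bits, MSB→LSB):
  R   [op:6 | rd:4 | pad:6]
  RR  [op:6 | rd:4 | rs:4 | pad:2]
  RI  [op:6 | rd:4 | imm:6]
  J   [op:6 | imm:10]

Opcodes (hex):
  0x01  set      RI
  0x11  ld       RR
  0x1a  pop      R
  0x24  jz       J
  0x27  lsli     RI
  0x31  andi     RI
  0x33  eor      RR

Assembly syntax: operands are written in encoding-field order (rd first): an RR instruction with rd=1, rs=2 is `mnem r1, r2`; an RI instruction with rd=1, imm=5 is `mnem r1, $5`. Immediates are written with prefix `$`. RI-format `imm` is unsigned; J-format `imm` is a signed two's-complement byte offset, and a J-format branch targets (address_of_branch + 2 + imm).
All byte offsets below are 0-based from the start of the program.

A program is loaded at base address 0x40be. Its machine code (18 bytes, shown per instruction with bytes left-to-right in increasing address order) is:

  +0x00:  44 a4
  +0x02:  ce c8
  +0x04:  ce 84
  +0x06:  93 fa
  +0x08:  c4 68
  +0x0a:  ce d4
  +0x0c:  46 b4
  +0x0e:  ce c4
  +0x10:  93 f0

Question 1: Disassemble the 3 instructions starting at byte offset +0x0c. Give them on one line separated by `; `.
off 0x0c: read 46 b4 as big → 0x46b4
  opcode bits[15:10]=0x11: ld/RR
  [9:6] rd=10 = r10
  [5:2] rs=13 = r13
off 0x0e: read ce c4 as big → 0xcec4
  opcode bits[15:10]=0x33: eor/RR
  [9:6] rd=11 = r11
  [5:2] rs=1 = r1
off 0x10: read 93 f0 as big → 0x93f0
  opcode bits[15:10]=0x24: jz/J
  [9:0] imm=1008 (s10→-16) = $-16

ld r10, r13; eor r11, r1; jz $-16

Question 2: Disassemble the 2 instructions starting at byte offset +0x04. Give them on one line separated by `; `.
eor r10, r1; jz $-6

+0x04: ce 84 ⇒ word 0xce84 (big)
  opcode bits[15:10]=0x33: eor/RR
  rd@[9:6]=0xa ⇒ r10
  rs@[5:2]=0x1 ⇒ r1
+0x06: 93 fa ⇒ word 0x93fa (big)
  opcode bits[15:10]=0x24: jz/J
  imm@[9:0]=0x3fa (s10→-6) ⇒ $-6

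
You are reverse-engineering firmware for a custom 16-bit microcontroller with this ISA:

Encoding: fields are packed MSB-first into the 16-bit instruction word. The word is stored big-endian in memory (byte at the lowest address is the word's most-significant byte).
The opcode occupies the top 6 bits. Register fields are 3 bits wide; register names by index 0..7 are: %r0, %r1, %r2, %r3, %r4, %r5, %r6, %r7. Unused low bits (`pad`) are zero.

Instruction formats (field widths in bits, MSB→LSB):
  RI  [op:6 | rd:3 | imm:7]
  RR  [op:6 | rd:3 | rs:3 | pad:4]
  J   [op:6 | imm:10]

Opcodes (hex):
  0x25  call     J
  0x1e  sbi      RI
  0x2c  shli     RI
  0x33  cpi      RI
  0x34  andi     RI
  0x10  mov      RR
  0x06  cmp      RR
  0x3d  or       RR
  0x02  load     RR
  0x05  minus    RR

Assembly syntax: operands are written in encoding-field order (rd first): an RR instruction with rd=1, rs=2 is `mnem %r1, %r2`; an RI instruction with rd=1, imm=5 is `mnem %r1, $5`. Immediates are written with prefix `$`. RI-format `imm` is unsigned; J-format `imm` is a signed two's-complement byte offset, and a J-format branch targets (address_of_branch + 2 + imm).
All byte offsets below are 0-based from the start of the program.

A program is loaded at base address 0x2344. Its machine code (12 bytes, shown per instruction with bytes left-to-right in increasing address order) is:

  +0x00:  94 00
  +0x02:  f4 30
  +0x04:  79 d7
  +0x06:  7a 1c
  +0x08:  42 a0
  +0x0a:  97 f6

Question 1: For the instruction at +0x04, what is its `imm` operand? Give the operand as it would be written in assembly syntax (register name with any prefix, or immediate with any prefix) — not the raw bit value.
+0x04: 79 d7 ⇒ word 0x79d7 (big)
  op=0x79d7>>10=0x1e ⇒ sbi (RI)
  rd@[9:7]=0x3 ⇒ %r3
  imm@[6:0]=0x57 ⇒ $87

$87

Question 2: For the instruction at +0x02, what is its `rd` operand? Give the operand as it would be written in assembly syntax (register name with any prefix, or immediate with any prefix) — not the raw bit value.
%r0

off 0x02: read f4 30 as big → 0xf430
  opcode bits[15:10]=0x3d: or/RR
  [9:7] rd=0 = %r0
  [6:4] rs=3 = %r3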